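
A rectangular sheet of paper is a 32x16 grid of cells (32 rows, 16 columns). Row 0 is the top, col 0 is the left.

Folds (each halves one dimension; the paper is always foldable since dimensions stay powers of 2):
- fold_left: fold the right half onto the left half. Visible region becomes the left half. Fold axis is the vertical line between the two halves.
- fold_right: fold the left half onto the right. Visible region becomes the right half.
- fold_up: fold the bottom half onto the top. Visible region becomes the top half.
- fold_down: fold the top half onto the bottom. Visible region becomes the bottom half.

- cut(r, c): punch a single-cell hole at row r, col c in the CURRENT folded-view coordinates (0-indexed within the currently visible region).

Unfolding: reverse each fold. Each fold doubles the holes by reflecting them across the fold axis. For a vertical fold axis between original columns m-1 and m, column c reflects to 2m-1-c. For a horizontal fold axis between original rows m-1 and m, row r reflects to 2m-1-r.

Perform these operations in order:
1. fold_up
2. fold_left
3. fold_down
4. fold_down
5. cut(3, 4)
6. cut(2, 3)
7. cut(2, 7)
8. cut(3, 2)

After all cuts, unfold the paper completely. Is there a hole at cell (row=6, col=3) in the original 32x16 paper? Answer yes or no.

Answer: yes

Derivation:
Op 1 fold_up: fold axis h@16; visible region now rows[0,16) x cols[0,16) = 16x16
Op 2 fold_left: fold axis v@8; visible region now rows[0,16) x cols[0,8) = 16x8
Op 3 fold_down: fold axis h@8; visible region now rows[8,16) x cols[0,8) = 8x8
Op 4 fold_down: fold axis h@12; visible region now rows[12,16) x cols[0,8) = 4x8
Op 5 cut(3, 4): punch at orig (15,4); cuts so far [(15, 4)]; region rows[12,16) x cols[0,8) = 4x8
Op 6 cut(2, 3): punch at orig (14,3); cuts so far [(14, 3), (15, 4)]; region rows[12,16) x cols[0,8) = 4x8
Op 7 cut(2, 7): punch at orig (14,7); cuts so far [(14, 3), (14, 7), (15, 4)]; region rows[12,16) x cols[0,8) = 4x8
Op 8 cut(3, 2): punch at orig (15,2); cuts so far [(14, 3), (14, 7), (15, 2), (15, 4)]; region rows[12,16) x cols[0,8) = 4x8
Unfold 1 (reflect across h@12): 8 holes -> [(8, 2), (8, 4), (9, 3), (9, 7), (14, 3), (14, 7), (15, 2), (15, 4)]
Unfold 2 (reflect across h@8): 16 holes -> [(0, 2), (0, 4), (1, 3), (1, 7), (6, 3), (6, 7), (7, 2), (7, 4), (8, 2), (8, 4), (9, 3), (9, 7), (14, 3), (14, 7), (15, 2), (15, 4)]
Unfold 3 (reflect across v@8): 32 holes -> [(0, 2), (0, 4), (0, 11), (0, 13), (1, 3), (1, 7), (1, 8), (1, 12), (6, 3), (6, 7), (6, 8), (6, 12), (7, 2), (7, 4), (7, 11), (7, 13), (8, 2), (8, 4), (8, 11), (8, 13), (9, 3), (9, 7), (9, 8), (9, 12), (14, 3), (14, 7), (14, 8), (14, 12), (15, 2), (15, 4), (15, 11), (15, 13)]
Unfold 4 (reflect across h@16): 64 holes -> [(0, 2), (0, 4), (0, 11), (0, 13), (1, 3), (1, 7), (1, 8), (1, 12), (6, 3), (6, 7), (6, 8), (6, 12), (7, 2), (7, 4), (7, 11), (7, 13), (8, 2), (8, 4), (8, 11), (8, 13), (9, 3), (9, 7), (9, 8), (9, 12), (14, 3), (14, 7), (14, 8), (14, 12), (15, 2), (15, 4), (15, 11), (15, 13), (16, 2), (16, 4), (16, 11), (16, 13), (17, 3), (17, 7), (17, 8), (17, 12), (22, 3), (22, 7), (22, 8), (22, 12), (23, 2), (23, 4), (23, 11), (23, 13), (24, 2), (24, 4), (24, 11), (24, 13), (25, 3), (25, 7), (25, 8), (25, 12), (30, 3), (30, 7), (30, 8), (30, 12), (31, 2), (31, 4), (31, 11), (31, 13)]
Holes: [(0, 2), (0, 4), (0, 11), (0, 13), (1, 3), (1, 7), (1, 8), (1, 12), (6, 3), (6, 7), (6, 8), (6, 12), (7, 2), (7, 4), (7, 11), (7, 13), (8, 2), (8, 4), (8, 11), (8, 13), (9, 3), (9, 7), (9, 8), (9, 12), (14, 3), (14, 7), (14, 8), (14, 12), (15, 2), (15, 4), (15, 11), (15, 13), (16, 2), (16, 4), (16, 11), (16, 13), (17, 3), (17, 7), (17, 8), (17, 12), (22, 3), (22, 7), (22, 8), (22, 12), (23, 2), (23, 4), (23, 11), (23, 13), (24, 2), (24, 4), (24, 11), (24, 13), (25, 3), (25, 7), (25, 8), (25, 12), (30, 3), (30, 7), (30, 8), (30, 12), (31, 2), (31, 4), (31, 11), (31, 13)]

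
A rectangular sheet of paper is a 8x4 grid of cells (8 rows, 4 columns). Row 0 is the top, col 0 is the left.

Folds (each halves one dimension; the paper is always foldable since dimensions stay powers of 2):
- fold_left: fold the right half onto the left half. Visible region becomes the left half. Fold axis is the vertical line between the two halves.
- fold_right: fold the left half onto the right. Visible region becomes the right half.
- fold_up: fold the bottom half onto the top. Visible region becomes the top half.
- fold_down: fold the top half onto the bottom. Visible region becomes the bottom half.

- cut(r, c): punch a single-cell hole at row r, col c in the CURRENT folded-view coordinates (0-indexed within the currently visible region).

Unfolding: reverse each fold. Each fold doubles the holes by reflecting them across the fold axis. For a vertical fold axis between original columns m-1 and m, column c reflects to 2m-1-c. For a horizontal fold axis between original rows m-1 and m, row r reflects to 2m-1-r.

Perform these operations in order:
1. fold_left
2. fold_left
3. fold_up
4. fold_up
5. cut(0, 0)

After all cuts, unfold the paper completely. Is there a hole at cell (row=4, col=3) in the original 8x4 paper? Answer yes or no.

Op 1 fold_left: fold axis v@2; visible region now rows[0,8) x cols[0,2) = 8x2
Op 2 fold_left: fold axis v@1; visible region now rows[0,8) x cols[0,1) = 8x1
Op 3 fold_up: fold axis h@4; visible region now rows[0,4) x cols[0,1) = 4x1
Op 4 fold_up: fold axis h@2; visible region now rows[0,2) x cols[0,1) = 2x1
Op 5 cut(0, 0): punch at orig (0,0); cuts so far [(0, 0)]; region rows[0,2) x cols[0,1) = 2x1
Unfold 1 (reflect across h@2): 2 holes -> [(0, 0), (3, 0)]
Unfold 2 (reflect across h@4): 4 holes -> [(0, 0), (3, 0), (4, 0), (7, 0)]
Unfold 3 (reflect across v@1): 8 holes -> [(0, 0), (0, 1), (3, 0), (3, 1), (4, 0), (4, 1), (7, 0), (7, 1)]
Unfold 4 (reflect across v@2): 16 holes -> [(0, 0), (0, 1), (0, 2), (0, 3), (3, 0), (3, 1), (3, 2), (3, 3), (4, 0), (4, 1), (4, 2), (4, 3), (7, 0), (7, 1), (7, 2), (7, 3)]
Holes: [(0, 0), (0, 1), (0, 2), (0, 3), (3, 0), (3, 1), (3, 2), (3, 3), (4, 0), (4, 1), (4, 2), (4, 3), (7, 0), (7, 1), (7, 2), (7, 3)]

Answer: yes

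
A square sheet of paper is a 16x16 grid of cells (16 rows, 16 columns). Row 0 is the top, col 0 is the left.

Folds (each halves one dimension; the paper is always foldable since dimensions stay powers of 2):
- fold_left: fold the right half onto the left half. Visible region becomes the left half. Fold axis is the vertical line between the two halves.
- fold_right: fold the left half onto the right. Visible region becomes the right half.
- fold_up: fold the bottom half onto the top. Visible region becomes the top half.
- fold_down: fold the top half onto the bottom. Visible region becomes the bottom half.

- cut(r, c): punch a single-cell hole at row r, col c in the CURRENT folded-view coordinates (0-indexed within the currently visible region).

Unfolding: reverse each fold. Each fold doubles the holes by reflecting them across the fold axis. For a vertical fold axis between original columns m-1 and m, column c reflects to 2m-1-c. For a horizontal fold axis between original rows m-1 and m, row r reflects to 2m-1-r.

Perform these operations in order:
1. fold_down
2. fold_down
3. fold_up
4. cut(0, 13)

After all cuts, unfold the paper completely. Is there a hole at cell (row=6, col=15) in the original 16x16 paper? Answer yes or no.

Op 1 fold_down: fold axis h@8; visible region now rows[8,16) x cols[0,16) = 8x16
Op 2 fold_down: fold axis h@12; visible region now rows[12,16) x cols[0,16) = 4x16
Op 3 fold_up: fold axis h@14; visible region now rows[12,14) x cols[0,16) = 2x16
Op 4 cut(0, 13): punch at orig (12,13); cuts so far [(12, 13)]; region rows[12,14) x cols[0,16) = 2x16
Unfold 1 (reflect across h@14): 2 holes -> [(12, 13), (15, 13)]
Unfold 2 (reflect across h@12): 4 holes -> [(8, 13), (11, 13), (12, 13), (15, 13)]
Unfold 3 (reflect across h@8): 8 holes -> [(0, 13), (3, 13), (4, 13), (7, 13), (8, 13), (11, 13), (12, 13), (15, 13)]
Holes: [(0, 13), (3, 13), (4, 13), (7, 13), (8, 13), (11, 13), (12, 13), (15, 13)]

Answer: no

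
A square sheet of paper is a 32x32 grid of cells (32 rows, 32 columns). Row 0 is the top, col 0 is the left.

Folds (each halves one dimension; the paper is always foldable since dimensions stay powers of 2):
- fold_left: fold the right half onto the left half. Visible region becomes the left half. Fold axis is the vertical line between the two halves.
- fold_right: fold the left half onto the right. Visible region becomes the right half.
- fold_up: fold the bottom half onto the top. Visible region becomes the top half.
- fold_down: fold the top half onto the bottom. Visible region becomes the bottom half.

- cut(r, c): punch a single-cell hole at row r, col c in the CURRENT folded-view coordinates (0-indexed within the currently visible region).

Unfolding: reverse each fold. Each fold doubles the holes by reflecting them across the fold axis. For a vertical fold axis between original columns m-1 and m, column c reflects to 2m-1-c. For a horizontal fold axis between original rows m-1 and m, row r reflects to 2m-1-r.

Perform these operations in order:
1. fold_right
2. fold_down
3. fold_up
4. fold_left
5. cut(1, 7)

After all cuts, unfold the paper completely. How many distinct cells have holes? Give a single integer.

Answer: 16

Derivation:
Op 1 fold_right: fold axis v@16; visible region now rows[0,32) x cols[16,32) = 32x16
Op 2 fold_down: fold axis h@16; visible region now rows[16,32) x cols[16,32) = 16x16
Op 3 fold_up: fold axis h@24; visible region now rows[16,24) x cols[16,32) = 8x16
Op 4 fold_left: fold axis v@24; visible region now rows[16,24) x cols[16,24) = 8x8
Op 5 cut(1, 7): punch at orig (17,23); cuts so far [(17, 23)]; region rows[16,24) x cols[16,24) = 8x8
Unfold 1 (reflect across v@24): 2 holes -> [(17, 23), (17, 24)]
Unfold 2 (reflect across h@24): 4 holes -> [(17, 23), (17, 24), (30, 23), (30, 24)]
Unfold 3 (reflect across h@16): 8 holes -> [(1, 23), (1, 24), (14, 23), (14, 24), (17, 23), (17, 24), (30, 23), (30, 24)]
Unfold 4 (reflect across v@16): 16 holes -> [(1, 7), (1, 8), (1, 23), (1, 24), (14, 7), (14, 8), (14, 23), (14, 24), (17, 7), (17, 8), (17, 23), (17, 24), (30, 7), (30, 8), (30, 23), (30, 24)]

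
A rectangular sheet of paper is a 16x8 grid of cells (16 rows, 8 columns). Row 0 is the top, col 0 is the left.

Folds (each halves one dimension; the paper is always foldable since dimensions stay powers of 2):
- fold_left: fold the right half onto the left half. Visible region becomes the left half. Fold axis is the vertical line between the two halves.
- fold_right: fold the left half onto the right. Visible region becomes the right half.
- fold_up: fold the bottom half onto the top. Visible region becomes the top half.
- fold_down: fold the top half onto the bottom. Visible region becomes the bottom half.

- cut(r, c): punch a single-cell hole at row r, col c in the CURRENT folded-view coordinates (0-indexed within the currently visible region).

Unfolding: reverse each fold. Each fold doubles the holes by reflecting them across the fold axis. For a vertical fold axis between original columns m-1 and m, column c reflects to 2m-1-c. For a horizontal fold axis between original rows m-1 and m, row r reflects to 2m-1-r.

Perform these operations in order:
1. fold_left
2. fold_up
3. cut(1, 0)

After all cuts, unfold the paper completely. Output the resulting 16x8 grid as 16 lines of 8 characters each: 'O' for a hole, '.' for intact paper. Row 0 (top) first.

Answer: ........
O......O
........
........
........
........
........
........
........
........
........
........
........
........
O......O
........

Derivation:
Op 1 fold_left: fold axis v@4; visible region now rows[0,16) x cols[0,4) = 16x4
Op 2 fold_up: fold axis h@8; visible region now rows[0,8) x cols[0,4) = 8x4
Op 3 cut(1, 0): punch at orig (1,0); cuts so far [(1, 0)]; region rows[0,8) x cols[0,4) = 8x4
Unfold 1 (reflect across h@8): 2 holes -> [(1, 0), (14, 0)]
Unfold 2 (reflect across v@4): 4 holes -> [(1, 0), (1, 7), (14, 0), (14, 7)]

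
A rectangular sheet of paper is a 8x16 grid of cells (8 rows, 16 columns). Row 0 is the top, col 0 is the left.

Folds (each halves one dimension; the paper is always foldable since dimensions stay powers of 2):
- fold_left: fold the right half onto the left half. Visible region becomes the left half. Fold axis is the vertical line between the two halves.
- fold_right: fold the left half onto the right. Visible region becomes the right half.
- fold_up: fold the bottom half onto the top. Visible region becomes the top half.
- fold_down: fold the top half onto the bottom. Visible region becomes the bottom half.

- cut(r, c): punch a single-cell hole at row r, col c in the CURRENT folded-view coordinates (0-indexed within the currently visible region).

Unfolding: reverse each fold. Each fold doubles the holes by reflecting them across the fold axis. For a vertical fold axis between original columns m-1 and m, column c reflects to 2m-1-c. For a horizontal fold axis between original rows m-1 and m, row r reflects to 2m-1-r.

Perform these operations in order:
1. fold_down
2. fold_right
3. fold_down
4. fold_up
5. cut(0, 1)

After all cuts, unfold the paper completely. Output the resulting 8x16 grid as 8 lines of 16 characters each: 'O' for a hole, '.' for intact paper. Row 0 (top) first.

Answer: ......O..O......
......O..O......
......O..O......
......O..O......
......O..O......
......O..O......
......O..O......
......O..O......

Derivation:
Op 1 fold_down: fold axis h@4; visible region now rows[4,8) x cols[0,16) = 4x16
Op 2 fold_right: fold axis v@8; visible region now rows[4,8) x cols[8,16) = 4x8
Op 3 fold_down: fold axis h@6; visible region now rows[6,8) x cols[8,16) = 2x8
Op 4 fold_up: fold axis h@7; visible region now rows[6,7) x cols[8,16) = 1x8
Op 5 cut(0, 1): punch at orig (6,9); cuts so far [(6, 9)]; region rows[6,7) x cols[8,16) = 1x8
Unfold 1 (reflect across h@7): 2 holes -> [(6, 9), (7, 9)]
Unfold 2 (reflect across h@6): 4 holes -> [(4, 9), (5, 9), (6, 9), (7, 9)]
Unfold 3 (reflect across v@8): 8 holes -> [(4, 6), (4, 9), (5, 6), (5, 9), (6, 6), (6, 9), (7, 6), (7, 9)]
Unfold 4 (reflect across h@4): 16 holes -> [(0, 6), (0, 9), (1, 6), (1, 9), (2, 6), (2, 9), (3, 6), (3, 9), (4, 6), (4, 9), (5, 6), (5, 9), (6, 6), (6, 9), (7, 6), (7, 9)]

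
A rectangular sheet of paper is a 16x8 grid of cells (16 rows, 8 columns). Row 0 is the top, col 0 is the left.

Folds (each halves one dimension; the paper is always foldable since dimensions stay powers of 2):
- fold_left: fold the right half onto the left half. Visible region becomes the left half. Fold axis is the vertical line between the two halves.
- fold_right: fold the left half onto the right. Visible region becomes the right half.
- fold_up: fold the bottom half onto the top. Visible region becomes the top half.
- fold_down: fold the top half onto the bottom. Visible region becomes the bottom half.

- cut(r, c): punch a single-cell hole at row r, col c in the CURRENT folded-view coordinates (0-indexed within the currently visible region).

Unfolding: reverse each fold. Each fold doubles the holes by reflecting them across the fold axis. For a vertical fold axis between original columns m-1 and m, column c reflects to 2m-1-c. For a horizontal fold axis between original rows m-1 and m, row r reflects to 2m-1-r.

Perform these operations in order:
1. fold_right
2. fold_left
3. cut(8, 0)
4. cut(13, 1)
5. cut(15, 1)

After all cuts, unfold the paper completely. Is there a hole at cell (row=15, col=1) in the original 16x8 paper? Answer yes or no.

Op 1 fold_right: fold axis v@4; visible region now rows[0,16) x cols[4,8) = 16x4
Op 2 fold_left: fold axis v@6; visible region now rows[0,16) x cols[4,6) = 16x2
Op 3 cut(8, 0): punch at orig (8,4); cuts so far [(8, 4)]; region rows[0,16) x cols[4,6) = 16x2
Op 4 cut(13, 1): punch at orig (13,5); cuts so far [(8, 4), (13, 5)]; region rows[0,16) x cols[4,6) = 16x2
Op 5 cut(15, 1): punch at orig (15,5); cuts so far [(8, 4), (13, 5), (15, 5)]; region rows[0,16) x cols[4,6) = 16x2
Unfold 1 (reflect across v@6): 6 holes -> [(8, 4), (8, 7), (13, 5), (13, 6), (15, 5), (15, 6)]
Unfold 2 (reflect across v@4): 12 holes -> [(8, 0), (8, 3), (8, 4), (8, 7), (13, 1), (13, 2), (13, 5), (13, 6), (15, 1), (15, 2), (15, 5), (15, 6)]
Holes: [(8, 0), (8, 3), (8, 4), (8, 7), (13, 1), (13, 2), (13, 5), (13, 6), (15, 1), (15, 2), (15, 5), (15, 6)]

Answer: yes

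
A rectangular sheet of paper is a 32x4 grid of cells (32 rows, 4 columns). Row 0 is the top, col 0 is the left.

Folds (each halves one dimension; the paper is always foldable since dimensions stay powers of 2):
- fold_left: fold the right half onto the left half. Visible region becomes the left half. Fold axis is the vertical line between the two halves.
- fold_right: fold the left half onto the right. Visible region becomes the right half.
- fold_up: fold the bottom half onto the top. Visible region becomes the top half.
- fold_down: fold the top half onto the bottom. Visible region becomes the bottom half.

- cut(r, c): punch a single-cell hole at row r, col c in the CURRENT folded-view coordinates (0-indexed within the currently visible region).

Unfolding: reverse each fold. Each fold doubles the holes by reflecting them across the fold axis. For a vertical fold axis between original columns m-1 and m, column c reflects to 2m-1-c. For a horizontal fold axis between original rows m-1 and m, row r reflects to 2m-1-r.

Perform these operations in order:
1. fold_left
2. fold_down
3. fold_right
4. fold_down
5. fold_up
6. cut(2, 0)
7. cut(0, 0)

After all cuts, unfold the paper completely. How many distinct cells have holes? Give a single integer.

Op 1 fold_left: fold axis v@2; visible region now rows[0,32) x cols[0,2) = 32x2
Op 2 fold_down: fold axis h@16; visible region now rows[16,32) x cols[0,2) = 16x2
Op 3 fold_right: fold axis v@1; visible region now rows[16,32) x cols[1,2) = 16x1
Op 4 fold_down: fold axis h@24; visible region now rows[24,32) x cols[1,2) = 8x1
Op 5 fold_up: fold axis h@28; visible region now rows[24,28) x cols[1,2) = 4x1
Op 6 cut(2, 0): punch at orig (26,1); cuts so far [(26, 1)]; region rows[24,28) x cols[1,2) = 4x1
Op 7 cut(0, 0): punch at orig (24,1); cuts so far [(24, 1), (26, 1)]; region rows[24,28) x cols[1,2) = 4x1
Unfold 1 (reflect across h@28): 4 holes -> [(24, 1), (26, 1), (29, 1), (31, 1)]
Unfold 2 (reflect across h@24): 8 holes -> [(16, 1), (18, 1), (21, 1), (23, 1), (24, 1), (26, 1), (29, 1), (31, 1)]
Unfold 3 (reflect across v@1): 16 holes -> [(16, 0), (16, 1), (18, 0), (18, 1), (21, 0), (21, 1), (23, 0), (23, 1), (24, 0), (24, 1), (26, 0), (26, 1), (29, 0), (29, 1), (31, 0), (31, 1)]
Unfold 4 (reflect across h@16): 32 holes -> [(0, 0), (0, 1), (2, 0), (2, 1), (5, 0), (5, 1), (7, 0), (7, 1), (8, 0), (8, 1), (10, 0), (10, 1), (13, 0), (13, 1), (15, 0), (15, 1), (16, 0), (16, 1), (18, 0), (18, 1), (21, 0), (21, 1), (23, 0), (23, 1), (24, 0), (24, 1), (26, 0), (26, 1), (29, 0), (29, 1), (31, 0), (31, 1)]
Unfold 5 (reflect across v@2): 64 holes -> [(0, 0), (0, 1), (0, 2), (0, 3), (2, 0), (2, 1), (2, 2), (2, 3), (5, 0), (5, 1), (5, 2), (5, 3), (7, 0), (7, 1), (7, 2), (7, 3), (8, 0), (8, 1), (8, 2), (8, 3), (10, 0), (10, 1), (10, 2), (10, 3), (13, 0), (13, 1), (13, 2), (13, 3), (15, 0), (15, 1), (15, 2), (15, 3), (16, 0), (16, 1), (16, 2), (16, 3), (18, 0), (18, 1), (18, 2), (18, 3), (21, 0), (21, 1), (21, 2), (21, 3), (23, 0), (23, 1), (23, 2), (23, 3), (24, 0), (24, 1), (24, 2), (24, 3), (26, 0), (26, 1), (26, 2), (26, 3), (29, 0), (29, 1), (29, 2), (29, 3), (31, 0), (31, 1), (31, 2), (31, 3)]

Answer: 64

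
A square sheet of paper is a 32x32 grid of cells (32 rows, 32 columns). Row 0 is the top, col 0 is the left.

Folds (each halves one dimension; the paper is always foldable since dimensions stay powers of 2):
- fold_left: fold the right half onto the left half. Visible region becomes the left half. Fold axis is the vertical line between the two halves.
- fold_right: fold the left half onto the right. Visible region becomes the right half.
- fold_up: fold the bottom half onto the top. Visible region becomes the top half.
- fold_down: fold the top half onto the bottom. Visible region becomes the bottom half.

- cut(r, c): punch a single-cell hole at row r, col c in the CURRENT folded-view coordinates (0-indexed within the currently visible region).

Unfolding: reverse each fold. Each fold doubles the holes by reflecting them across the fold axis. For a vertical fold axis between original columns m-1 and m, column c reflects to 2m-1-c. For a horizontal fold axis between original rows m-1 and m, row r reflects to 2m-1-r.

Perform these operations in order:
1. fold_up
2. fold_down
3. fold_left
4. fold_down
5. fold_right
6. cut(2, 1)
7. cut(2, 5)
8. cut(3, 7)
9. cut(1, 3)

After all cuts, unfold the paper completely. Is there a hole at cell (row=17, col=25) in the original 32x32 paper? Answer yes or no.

Answer: yes

Derivation:
Op 1 fold_up: fold axis h@16; visible region now rows[0,16) x cols[0,32) = 16x32
Op 2 fold_down: fold axis h@8; visible region now rows[8,16) x cols[0,32) = 8x32
Op 3 fold_left: fold axis v@16; visible region now rows[8,16) x cols[0,16) = 8x16
Op 4 fold_down: fold axis h@12; visible region now rows[12,16) x cols[0,16) = 4x16
Op 5 fold_right: fold axis v@8; visible region now rows[12,16) x cols[8,16) = 4x8
Op 6 cut(2, 1): punch at orig (14,9); cuts so far [(14, 9)]; region rows[12,16) x cols[8,16) = 4x8
Op 7 cut(2, 5): punch at orig (14,13); cuts so far [(14, 9), (14, 13)]; region rows[12,16) x cols[8,16) = 4x8
Op 8 cut(3, 7): punch at orig (15,15); cuts so far [(14, 9), (14, 13), (15, 15)]; region rows[12,16) x cols[8,16) = 4x8
Op 9 cut(1, 3): punch at orig (13,11); cuts so far [(13, 11), (14, 9), (14, 13), (15, 15)]; region rows[12,16) x cols[8,16) = 4x8
Unfold 1 (reflect across v@8): 8 holes -> [(13, 4), (13, 11), (14, 2), (14, 6), (14, 9), (14, 13), (15, 0), (15, 15)]
Unfold 2 (reflect across h@12): 16 holes -> [(8, 0), (8, 15), (9, 2), (9, 6), (9, 9), (9, 13), (10, 4), (10, 11), (13, 4), (13, 11), (14, 2), (14, 6), (14, 9), (14, 13), (15, 0), (15, 15)]
Unfold 3 (reflect across v@16): 32 holes -> [(8, 0), (8, 15), (8, 16), (8, 31), (9, 2), (9, 6), (9, 9), (9, 13), (9, 18), (9, 22), (9, 25), (9, 29), (10, 4), (10, 11), (10, 20), (10, 27), (13, 4), (13, 11), (13, 20), (13, 27), (14, 2), (14, 6), (14, 9), (14, 13), (14, 18), (14, 22), (14, 25), (14, 29), (15, 0), (15, 15), (15, 16), (15, 31)]
Unfold 4 (reflect across h@8): 64 holes -> [(0, 0), (0, 15), (0, 16), (0, 31), (1, 2), (1, 6), (1, 9), (1, 13), (1, 18), (1, 22), (1, 25), (1, 29), (2, 4), (2, 11), (2, 20), (2, 27), (5, 4), (5, 11), (5, 20), (5, 27), (6, 2), (6, 6), (6, 9), (6, 13), (6, 18), (6, 22), (6, 25), (6, 29), (7, 0), (7, 15), (7, 16), (7, 31), (8, 0), (8, 15), (8, 16), (8, 31), (9, 2), (9, 6), (9, 9), (9, 13), (9, 18), (9, 22), (9, 25), (9, 29), (10, 4), (10, 11), (10, 20), (10, 27), (13, 4), (13, 11), (13, 20), (13, 27), (14, 2), (14, 6), (14, 9), (14, 13), (14, 18), (14, 22), (14, 25), (14, 29), (15, 0), (15, 15), (15, 16), (15, 31)]
Unfold 5 (reflect across h@16): 128 holes -> [(0, 0), (0, 15), (0, 16), (0, 31), (1, 2), (1, 6), (1, 9), (1, 13), (1, 18), (1, 22), (1, 25), (1, 29), (2, 4), (2, 11), (2, 20), (2, 27), (5, 4), (5, 11), (5, 20), (5, 27), (6, 2), (6, 6), (6, 9), (6, 13), (6, 18), (6, 22), (6, 25), (6, 29), (7, 0), (7, 15), (7, 16), (7, 31), (8, 0), (8, 15), (8, 16), (8, 31), (9, 2), (9, 6), (9, 9), (9, 13), (9, 18), (9, 22), (9, 25), (9, 29), (10, 4), (10, 11), (10, 20), (10, 27), (13, 4), (13, 11), (13, 20), (13, 27), (14, 2), (14, 6), (14, 9), (14, 13), (14, 18), (14, 22), (14, 25), (14, 29), (15, 0), (15, 15), (15, 16), (15, 31), (16, 0), (16, 15), (16, 16), (16, 31), (17, 2), (17, 6), (17, 9), (17, 13), (17, 18), (17, 22), (17, 25), (17, 29), (18, 4), (18, 11), (18, 20), (18, 27), (21, 4), (21, 11), (21, 20), (21, 27), (22, 2), (22, 6), (22, 9), (22, 13), (22, 18), (22, 22), (22, 25), (22, 29), (23, 0), (23, 15), (23, 16), (23, 31), (24, 0), (24, 15), (24, 16), (24, 31), (25, 2), (25, 6), (25, 9), (25, 13), (25, 18), (25, 22), (25, 25), (25, 29), (26, 4), (26, 11), (26, 20), (26, 27), (29, 4), (29, 11), (29, 20), (29, 27), (30, 2), (30, 6), (30, 9), (30, 13), (30, 18), (30, 22), (30, 25), (30, 29), (31, 0), (31, 15), (31, 16), (31, 31)]
Holes: [(0, 0), (0, 15), (0, 16), (0, 31), (1, 2), (1, 6), (1, 9), (1, 13), (1, 18), (1, 22), (1, 25), (1, 29), (2, 4), (2, 11), (2, 20), (2, 27), (5, 4), (5, 11), (5, 20), (5, 27), (6, 2), (6, 6), (6, 9), (6, 13), (6, 18), (6, 22), (6, 25), (6, 29), (7, 0), (7, 15), (7, 16), (7, 31), (8, 0), (8, 15), (8, 16), (8, 31), (9, 2), (9, 6), (9, 9), (9, 13), (9, 18), (9, 22), (9, 25), (9, 29), (10, 4), (10, 11), (10, 20), (10, 27), (13, 4), (13, 11), (13, 20), (13, 27), (14, 2), (14, 6), (14, 9), (14, 13), (14, 18), (14, 22), (14, 25), (14, 29), (15, 0), (15, 15), (15, 16), (15, 31), (16, 0), (16, 15), (16, 16), (16, 31), (17, 2), (17, 6), (17, 9), (17, 13), (17, 18), (17, 22), (17, 25), (17, 29), (18, 4), (18, 11), (18, 20), (18, 27), (21, 4), (21, 11), (21, 20), (21, 27), (22, 2), (22, 6), (22, 9), (22, 13), (22, 18), (22, 22), (22, 25), (22, 29), (23, 0), (23, 15), (23, 16), (23, 31), (24, 0), (24, 15), (24, 16), (24, 31), (25, 2), (25, 6), (25, 9), (25, 13), (25, 18), (25, 22), (25, 25), (25, 29), (26, 4), (26, 11), (26, 20), (26, 27), (29, 4), (29, 11), (29, 20), (29, 27), (30, 2), (30, 6), (30, 9), (30, 13), (30, 18), (30, 22), (30, 25), (30, 29), (31, 0), (31, 15), (31, 16), (31, 31)]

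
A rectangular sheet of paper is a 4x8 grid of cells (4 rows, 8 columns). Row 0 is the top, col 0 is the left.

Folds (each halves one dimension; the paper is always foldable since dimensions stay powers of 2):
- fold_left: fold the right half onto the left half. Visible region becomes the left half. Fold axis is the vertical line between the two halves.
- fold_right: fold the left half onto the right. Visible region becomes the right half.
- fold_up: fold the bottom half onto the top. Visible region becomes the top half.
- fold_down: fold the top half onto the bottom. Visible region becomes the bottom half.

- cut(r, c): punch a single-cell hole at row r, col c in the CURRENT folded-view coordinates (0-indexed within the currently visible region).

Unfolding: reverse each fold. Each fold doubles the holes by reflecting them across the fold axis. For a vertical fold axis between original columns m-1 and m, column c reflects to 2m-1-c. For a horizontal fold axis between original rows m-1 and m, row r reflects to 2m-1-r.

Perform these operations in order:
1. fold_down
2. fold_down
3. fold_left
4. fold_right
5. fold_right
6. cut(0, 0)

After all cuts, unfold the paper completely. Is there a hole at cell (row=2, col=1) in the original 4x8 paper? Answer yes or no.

Answer: yes

Derivation:
Op 1 fold_down: fold axis h@2; visible region now rows[2,4) x cols[0,8) = 2x8
Op 2 fold_down: fold axis h@3; visible region now rows[3,4) x cols[0,8) = 1x8
Op 3 fold_left: fold axis v@4; visible region now rows[3,4) x cols[0,4) = 1x4
Op 4 fold_right: fold axis v@2; visible region now rows[3,4) x cols[2,4) = 1x2
Op 5 fold_right: fold axis v@3; visible region now rows[3,4) x cols[3,4) = 1x1
Op 6 cut(0, 0): punch at orig (3,3); cuts so far [(3, 3)]; region rows[3,4) x cols[3,4) = 1x1
Unfold 1 (reflect across v@3): 2 holes -> [(3, 2), (3, 3)]
Unfold 2 (reflect across v@2): 4 holes -> [(3, 0), (3, 1), (3, 2), (3, 3)]
Unfold 3 (reflect across v@4): 8 holes -> [(3, 0), (3, 1), (3, 2), (3, 3), (3, 4), (3, 5), (3, 6), (3, 7)]
Unfold 4 (reflect across h@3): 16 holes -> [(2, 0), (2, 1), (2, 2), (2, 3), (2, 4), (2, 5), (2, 6), (2, 7), (3, 0), (3, 1), (3, 2), (3, 3), (3, 4), (3, 5), (3, 6), (3, 7)]
Unfold 5 (reflect across h@2): 32 holes -> [(0, 0), (0, 1), (0, 2), (0, 3), (0, 4), (0, 5), (0, 6), (0, 7), (1, 0), (1, 1), (1, 2), (1, 3), (1, 4), (1, 5), (1, 6), (1, 7), (2, 0), (2, 1), (2, 2), (2, 3), (2, 4), (2, 5), (2, 6), (2, 7), (3, 0), (3, 1), (3, 2), (3, 3), (3, 4), (3, 5), (3, 6), (3, 7)]
Holes: [(0, 0), (0, 1), (0, 2), (0, 3), (0, 4), (0, 5), (0, 6), (0, 7), (1, 0), (1, 1), (1, 2), (1, 3), (1, 4), (1, 5), (1, 6), (1, 7), (2, 0), (2, 1), (2, 2), (2, 3), (2, 4), (2, 5), (2, 6), (2, 7), (3, 0), (3, 1), (3, 2), (3, 3), (3, 4), (3, 5), (3, 6), (3, 7)]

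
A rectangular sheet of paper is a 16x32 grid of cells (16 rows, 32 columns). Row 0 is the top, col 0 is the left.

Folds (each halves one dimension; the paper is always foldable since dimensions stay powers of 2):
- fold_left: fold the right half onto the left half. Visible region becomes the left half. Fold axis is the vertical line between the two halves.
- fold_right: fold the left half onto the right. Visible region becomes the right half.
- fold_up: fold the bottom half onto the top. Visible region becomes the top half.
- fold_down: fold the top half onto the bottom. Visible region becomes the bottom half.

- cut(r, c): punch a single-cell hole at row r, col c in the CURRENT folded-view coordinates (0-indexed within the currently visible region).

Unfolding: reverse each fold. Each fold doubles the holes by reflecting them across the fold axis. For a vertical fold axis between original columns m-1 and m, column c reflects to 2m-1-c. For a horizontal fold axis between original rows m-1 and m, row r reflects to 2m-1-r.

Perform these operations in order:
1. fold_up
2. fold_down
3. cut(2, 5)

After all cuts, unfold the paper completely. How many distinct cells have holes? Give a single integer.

Answer: 4

Derivation:
Op 1 fold_up: fold axis h@8; visible region now rows[0,8) x cols[0,32) = 8x32
Op 2 fold_down: fold axis h@4; visible region now rows[4,8) x cols[0,32) = 4x32
Op 3 cut(2, 5): punch at orig (6,5); cuts so far [(6, 5)]; region rows[4,8) x cols[0,32) = 4x32
Unfold 1 (reflect across h@4): 2 holes -> [(1, 5), (6, 5)]
Unfold 2 (reflect across h@8): 4 holes -> [(1, 5), (6, 5), (9, 5), (14, 5)]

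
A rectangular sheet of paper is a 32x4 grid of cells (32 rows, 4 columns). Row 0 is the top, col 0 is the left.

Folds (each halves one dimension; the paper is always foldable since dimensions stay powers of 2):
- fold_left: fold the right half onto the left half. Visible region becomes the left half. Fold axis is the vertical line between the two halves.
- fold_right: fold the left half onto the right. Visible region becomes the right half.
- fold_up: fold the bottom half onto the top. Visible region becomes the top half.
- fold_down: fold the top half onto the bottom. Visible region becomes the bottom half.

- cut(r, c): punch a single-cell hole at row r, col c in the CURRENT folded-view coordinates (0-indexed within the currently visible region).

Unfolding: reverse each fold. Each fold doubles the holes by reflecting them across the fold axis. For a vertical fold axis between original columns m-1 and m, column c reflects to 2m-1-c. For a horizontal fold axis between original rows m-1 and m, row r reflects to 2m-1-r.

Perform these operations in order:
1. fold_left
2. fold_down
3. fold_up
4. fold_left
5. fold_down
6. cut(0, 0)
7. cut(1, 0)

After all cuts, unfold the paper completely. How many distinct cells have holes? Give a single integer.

Answer: 64

Derivation:
Op 1 fold_left: fold axis v@2; visible region now rows[0,32) x cols[0,2) = 32x2
Op 2 fold_down: fold axis h@16; visible region now rows[16,32) x cols[0,2) = 16x2
Op 3 fold_up: fold axis h@24; visible region now rows[16,24) x cols[0,2) = 8x2
Op 4 fold_left: fold axis v@1; visible region now rows[16,24) x cols[0,1) = 8x1
Op 5 fold_down: fold axis h@20; visible region now rows[20,24) x cols[0,1) = 4x1
Op 6 cut(0, 0): punch at orig (20,0); cuts so far [(20, 0)]; region rows[20,24) x cols[0,1) = 4x1
Op 7 cut(1, 0): punch at orig (21,0); cuts so far [(20, 0), (21, 0)]; region rows[20,24) x cols[0,1) = 4x1
Unfold 1 (reflect across h@20): 4 holes -> [(18, 0), (19, 0), (20, 0), (21, 0)]
Unfold 2 (reflect across v@1): 8 holes -> [(18, 0), (18, 1), (19, 0), (19, 1), (20, 0), (20, 1), (21, 0), (21, 1)]
Unfold 3 (reflect across h@24): 16 holes -> [(18, 0), (18, 1), (19, 0), (19, 1), (20, 0), (20, 1), (21, 0), (21, 1), (26, 0), (26, 1), (27, 0), (27, 1), (28, 0), (28, 1), (29, 0), (29, 1)]
Unfold 4 (reflect across h@16): 32 holes -> [(2, 0), (2, 1), (3, 0), (3, 1), (4, 0), (4, 1), (5, 0), (5, 1), (10, 0), (10, 1), (11, 0), (11, 1), (12, 0), (12, 1), (13, 0), (13, 1), (18, 0), (18, 1), (19, 0), (19, 1), (20, 0), (20, 1), (21, 0), (21, 1), (26, 0), (26, 1), (27, 0), (27, 1), (28, 0), (28, 1), (29, 0), (29, 1)]
Unfold 5 (reflect across v@2): 64 holes -> [(2, 0), (2, 1), (2, 2), (2, 3), (3, 0), (3, 1), (3, 2), (3, 3), (4, 0), (4, 1), (4, 2), (4, 3), (5, 0), (5, 1), (5, 2), (5, 3), (10, 0), (10, 1), (10, 2), (10, 3), (11, 0), (11, 1), (11, 2), (11, 3), (12, 0), (12, 1), (12, 2), (12, 3), (13, 0), (13, 1), (13, 2), (13, 3), (18, 0), (18, 1), (18, 2), (18, 3), (19, 0), (19, 1), (19, 2), (19, 3), (20, 0), (20, 1), (20, 2), (20, 3), (21, 0), (21, 1), (21, 2), (21, 3), (26, 0), (26, 1), (26, 2), (26, 3), (27, 0), (27, 1), (27, 2), (27, 3), (28, 0), (28, 1), (28, 2), (28, 3), (29, 0), (29, 1), (29, 2), (29, 3)]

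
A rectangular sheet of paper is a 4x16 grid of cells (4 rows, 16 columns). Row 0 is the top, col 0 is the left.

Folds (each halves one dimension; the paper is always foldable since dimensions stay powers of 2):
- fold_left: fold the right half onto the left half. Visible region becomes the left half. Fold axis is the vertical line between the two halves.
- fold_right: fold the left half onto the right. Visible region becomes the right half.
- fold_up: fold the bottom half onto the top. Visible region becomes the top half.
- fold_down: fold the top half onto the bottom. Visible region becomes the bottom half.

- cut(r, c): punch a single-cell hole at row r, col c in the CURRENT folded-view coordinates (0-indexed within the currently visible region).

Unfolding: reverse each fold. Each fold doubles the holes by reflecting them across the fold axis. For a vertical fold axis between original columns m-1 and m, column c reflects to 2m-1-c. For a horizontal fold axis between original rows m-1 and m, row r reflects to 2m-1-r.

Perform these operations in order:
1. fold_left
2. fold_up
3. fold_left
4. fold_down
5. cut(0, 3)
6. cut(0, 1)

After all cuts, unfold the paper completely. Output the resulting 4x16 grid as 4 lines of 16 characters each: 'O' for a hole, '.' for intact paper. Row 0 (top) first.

Answer: .O.OO.O..O.OO.O.
.O.OO.O..O.OO.O.
.O.OO.O..O.OO.O.
.O.OO.O..O.OO.O.

Derivation:
Op 1 fold_left: fold axis v@8; visible region now rows[0,4) x cols[0,8) = 4x8
Op 2 fold_up: fold axis h@2; visible region now rows[0,2) x cols[0,8) = 2x8
Op 3 fold_left: fold axis v@4; visible region now rows[0,2) x cols[0,4) = 2x4
Op 4 fold_down: fold axis h@1; visible region now rows[1,2) x cols[0,4) = 1x4
Op 5 cut(0, 3): punch at orig (1,3); cuts so far [(1, 3)]; region rows[1,2) x cols[0,4) = 1x4
Op 6 cut(0, 1): punch at orig (1,1); cuts so far [(1, 1), (1, 3)]; region rows[1,2) x cols[0,4) = 1x4
Unfold 1 (reflect across h@1): 4 holes -> [(0, 1), (0, 3), (1, 1), (1, 3)]
Unfold 2 (reflect across v@4): 8 holes -> [(0, 1), (0, 3), (0, 4), (0, 6), (1, 1), (1, 3), (1, 4), (1, 6)]
Unfold 3 (reflect across h@2): 16 holes -> [(0, 1), (0, 3), (0, 4), (0, 6), (1, 1), (1, 3), (1, 4), (1, 6), (2, 1), (2, 3), (2, 4), (2, 6), (3, 1), (3, 3), (3, 4), (3, 6)]
Unfold 4 (reflect across v@8): 32 holes -> [(0, 1), (0, 3), (0, 4), (0, 6), (0, 9), (0, 11), (0, 12), (0, 14), (1, 1), (1, 3), (1, 4), (1, 6), (1, 9), (1, 11), (1, 12), (1, 14), (2, 1), (2, 3), (2, 4), (2, 6), (2, 9), (2, 11), (2, 12), (2, 14), (3, 1), (3, 3), (3, 4), (3, 6), (3, 9), (3, 11), (3, 12), (3, 14)]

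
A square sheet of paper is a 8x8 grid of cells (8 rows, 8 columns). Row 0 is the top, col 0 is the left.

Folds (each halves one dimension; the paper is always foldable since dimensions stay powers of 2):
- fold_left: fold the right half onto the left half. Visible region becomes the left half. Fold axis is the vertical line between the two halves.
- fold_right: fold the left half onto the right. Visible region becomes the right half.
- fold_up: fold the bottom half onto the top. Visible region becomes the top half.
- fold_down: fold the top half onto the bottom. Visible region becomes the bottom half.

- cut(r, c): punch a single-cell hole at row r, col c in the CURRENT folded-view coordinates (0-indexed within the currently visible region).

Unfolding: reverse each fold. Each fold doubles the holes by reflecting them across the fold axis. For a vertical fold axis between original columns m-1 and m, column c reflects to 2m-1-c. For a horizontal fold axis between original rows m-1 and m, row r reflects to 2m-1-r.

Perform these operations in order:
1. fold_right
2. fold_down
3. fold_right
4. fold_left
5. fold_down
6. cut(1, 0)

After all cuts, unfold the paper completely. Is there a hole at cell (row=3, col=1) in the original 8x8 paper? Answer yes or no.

Op 1 fold_right: fold axis v@4; visible region now rows[0,8) x cols[4,8) = 8x4
Op 2 fold_down: fold axis h@4; visible region now rows[4,8) x cols[4,8) = 4x4
Op 3 fold_right: fold axis v@6; visible region now rows[4,8) x cols[6,8) = 4x2
Op 4 fold_left: fold axis v@7; visible region now rows[4,8) x cols[6,7) = 4x1
Op 5 fold_down: fold axis h@6; visible region now rows[6,8) x cols[6,7) = 2x1
Op 6 cut(1, 0): punch at orig (7,6); cuts so far [(7, 6)]; region rows[6,8) x cols[6,7) = 2x1
Unfold 1 (reflect across h@6): 2 holes -> [(4, 6), (7, 6)]
Unfold 2 (reflect across v@7): 4 holes -> [(4, 6), (4, 7), (7, 6), (7, 7)]
Unfold 3 (reflect across v@6): 8 holes -> [(4, 4), (4, 5), (4, 6), (4, 7), (7, 4), (7, 5), (7, 6), (7, 7)]
Unfold 4 (reflect across h@4): 16 holes -> [(0, 4), (0, 5), (0, 6), (0, 7), (3, 4), (3, 5), (3, 6), (3, 7), (4, 4), (4, 5), (4, 6), (4, 7), (7, 4), (7, 5), (7, 6), (7, 7)]
Unfold 5 (reflect across v@4): 32 holes -> [(0, 0), (0, 1), (0, 2), (0, 3), (0, 4), (0, 5), (0, 6), (0, 7), (3, 0), (3, 1), (3, 2), (3, 3), (3, 4), (3, 5), (3, 6), (3, 7), (4, 0), (4, 1), (4, 2), (4, 3), (4, 4), (4, 5), (4, 6), (4, 7), (7, 0), (7, 1), (7, 2), (7, 3), (7, 4), (7, 5), (7, 6), (7, 7)]
Holes: [(0, 0), (0, 1), (0, 2), (0, 3), (0, 4), (0, 5), (0, 6), (0, 7), (3, 0), (3, 1), (3, 2), (3, 3), (3, 4), (3, 5), (3, 6), (3, 7), (4, 0), (4, 1), (4, 2), (4, 3), (4, 4), (4, 5), (4, 6), (4, 7), (7, 0), (7, 1), (7, 2), (7, 3), (7, 4), (7, 5), (7, 6), (7, 7)]

Answer: yes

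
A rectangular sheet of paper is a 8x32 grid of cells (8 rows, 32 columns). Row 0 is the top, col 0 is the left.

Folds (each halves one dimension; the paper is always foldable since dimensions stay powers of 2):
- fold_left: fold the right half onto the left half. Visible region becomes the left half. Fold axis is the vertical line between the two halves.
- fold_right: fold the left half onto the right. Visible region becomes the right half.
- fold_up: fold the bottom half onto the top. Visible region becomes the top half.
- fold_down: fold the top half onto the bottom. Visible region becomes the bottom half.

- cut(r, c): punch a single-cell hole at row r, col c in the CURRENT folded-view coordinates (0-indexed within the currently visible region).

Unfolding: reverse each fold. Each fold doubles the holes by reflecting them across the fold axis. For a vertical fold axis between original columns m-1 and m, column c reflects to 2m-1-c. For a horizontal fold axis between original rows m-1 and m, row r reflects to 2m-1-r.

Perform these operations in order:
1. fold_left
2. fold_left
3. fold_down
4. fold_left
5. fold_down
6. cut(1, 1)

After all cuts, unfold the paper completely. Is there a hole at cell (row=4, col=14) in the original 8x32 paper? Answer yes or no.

Op 1 fold_left: fold axis v@16; visible region now rows[0,8) x cols[0,16) = 8x16
Op 2 fold_left: fold axis v@8; visible region now rows[0,8) x cols[0,8) = 8x8
Op 3 fold_down: fold axis h@4; visible region now rows[4,8) x cols[0,8) = 4x8
Op 4 fold_left: fold axis v@4; visible region now rows[4,8) x cols[0,4) = 4x4
Op 5 fold_down: fold axis h@6; visible region now rows[6,8) x cols[0,4) = 2x4
Op 6 cut(1, 1): punch at orig (7,1); cuts so far [(7, 1)]; region rows[6,8) x cols[0,4) = 2x4
Unfold 1 (reflect across h@6): 2 holes -> [(4, 1), (7, 1)]
Unfold 2 (reflect across v@4): 4 holes -> [(4, 1), (4, 6), (7, 1), (7, 6)]
Unfold 3 (reflect across h@4): 8 holes -> [(0, 1), (0, 6), (3, 1), (3, 6), (4, 1), (4, 6), (7, 1), (7, 6)]
Unfold 4 (reflect across v@8): 16 holes -> [(0, 1), (0, 6), (0, 9), (0, 14), (3, 1), (3, 6), (3, 9), (3, 14), (4, 1), (4, 6), (4, 9), (4, 14), (7, 1), (7, 6), (7, 9), (7, 14)]
Unfold 5 (reflect across v@16): 32 holes -> [(0, 1), (0, 6), (0, 9), (0, 14), (0, 17), (0, 22), (0, 25), (0, 30), (3, 1), (3, 6), (3, 9), (3, 14), (3, 17), (3, 22), (3, 25), (3, 30), (4, 1), (4, 6), (4, 9), (4, 14), (4, 17), (4, 22), (4, 25), (4, 30), (7, 1), (7, 6), (7, 9), (7, 14), (7, 17), (7, 22), (7, 25), (7, 30)]
Holes: [(0, 1), (0, 6), (0, 9), (0, 14), (0, 17), (0, 22), (0, 25), (0, 30), (3, 1), (3, 6), (3, 9), (3, 14), (3, 17), (3, 22), (3, 25), (3, 30), (4, 1), (4, 6), (4, 9), (4, 14), (4, 17), (4, 22), (4, 25), (4, 30), (7, 1), (7, 6), (7, 9), (7, 14), (7, 17), (7, 22), (7, 25), (7, 30)]

Answer: yes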